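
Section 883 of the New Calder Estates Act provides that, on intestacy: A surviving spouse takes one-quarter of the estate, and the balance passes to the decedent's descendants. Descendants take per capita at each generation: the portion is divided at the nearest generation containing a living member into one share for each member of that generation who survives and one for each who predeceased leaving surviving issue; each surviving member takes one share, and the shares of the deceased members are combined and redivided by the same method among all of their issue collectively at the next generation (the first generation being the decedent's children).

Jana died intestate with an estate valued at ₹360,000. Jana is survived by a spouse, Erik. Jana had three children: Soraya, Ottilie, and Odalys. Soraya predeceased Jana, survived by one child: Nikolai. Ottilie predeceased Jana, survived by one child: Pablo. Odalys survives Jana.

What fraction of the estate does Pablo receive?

Pablo receives 1/4 of the estate.

Erik takes one-quarter of ₹360,000 = ₹90,000. The remaining ₹270,000 passes to the descendants.
The descendants' portion (₹270,000) is divided at the children's generation into 3 shares of ₹90,000. Odalys takes ₹90,000. The 2 shares of the deceased (Soraya and Ottilie) are combined into a pool of ₹180,000.
That pool (₹180,000) is divided at the grandchildren's generation equally among Nikolai and Pablo: ₹90,000 each.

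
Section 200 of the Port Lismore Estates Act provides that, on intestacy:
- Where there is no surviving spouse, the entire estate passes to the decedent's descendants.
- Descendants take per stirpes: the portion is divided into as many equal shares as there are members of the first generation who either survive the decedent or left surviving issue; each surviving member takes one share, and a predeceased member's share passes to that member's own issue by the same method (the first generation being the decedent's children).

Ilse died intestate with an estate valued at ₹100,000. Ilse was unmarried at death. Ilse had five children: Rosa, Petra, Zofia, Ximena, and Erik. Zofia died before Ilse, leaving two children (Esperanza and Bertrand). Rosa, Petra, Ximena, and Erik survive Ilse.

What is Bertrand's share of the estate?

Bertrand receives ₹10,000.

The entire ₹100,000 passes to the descendants.
That amount (₹100,000) is divided into 5 shares of ₹20,000: Rosa, Petra, Ximena, and Erik each take ₹20,000; Zofia's ₹20,000 share passes to Zofia's issue.
Zofia's share (₹20,000) is divided into 2 shares of ₹10,000: Esperanza and Bertrand each take ₹10,000.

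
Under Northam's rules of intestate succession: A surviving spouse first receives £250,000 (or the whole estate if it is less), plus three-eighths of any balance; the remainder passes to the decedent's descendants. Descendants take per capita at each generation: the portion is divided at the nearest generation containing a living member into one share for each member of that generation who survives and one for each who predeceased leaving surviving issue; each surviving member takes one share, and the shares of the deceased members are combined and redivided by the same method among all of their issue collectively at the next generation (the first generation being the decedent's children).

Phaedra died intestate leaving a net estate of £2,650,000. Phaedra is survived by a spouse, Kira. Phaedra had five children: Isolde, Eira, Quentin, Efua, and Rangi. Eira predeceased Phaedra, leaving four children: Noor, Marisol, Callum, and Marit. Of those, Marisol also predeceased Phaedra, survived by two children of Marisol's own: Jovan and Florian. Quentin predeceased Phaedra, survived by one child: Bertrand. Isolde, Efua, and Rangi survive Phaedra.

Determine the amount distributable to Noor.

Noor receives £120,000.

Kira first takes £250,000, leaving a balance of £2,400,000. Kira then takes three-eighths of the balance (£900,000), for a total of £1,150,000. The remaining £1,500,000 passes to the descendants.
The descendants' portion (£1,500,000) is divided at the children's generation into 5 shares of £300,000. Isolde, Efua, and Rangi each take £300,000. The 2 shares of the deceased (Eira and Quentin) are combined into a pool of £600,000.
That pool (£600,000) is divided at the grandchildren's generation into 5 shares of £120,000. Noor, Callum, Marit, and Bertrand each take £120,000. The remaining share for the deceased Marisol (£120,000) is carried to the next generation.
That pool (£120,000) is divided at the great-grandchildren's generation equally among Jovan and Florian: £60,000 each.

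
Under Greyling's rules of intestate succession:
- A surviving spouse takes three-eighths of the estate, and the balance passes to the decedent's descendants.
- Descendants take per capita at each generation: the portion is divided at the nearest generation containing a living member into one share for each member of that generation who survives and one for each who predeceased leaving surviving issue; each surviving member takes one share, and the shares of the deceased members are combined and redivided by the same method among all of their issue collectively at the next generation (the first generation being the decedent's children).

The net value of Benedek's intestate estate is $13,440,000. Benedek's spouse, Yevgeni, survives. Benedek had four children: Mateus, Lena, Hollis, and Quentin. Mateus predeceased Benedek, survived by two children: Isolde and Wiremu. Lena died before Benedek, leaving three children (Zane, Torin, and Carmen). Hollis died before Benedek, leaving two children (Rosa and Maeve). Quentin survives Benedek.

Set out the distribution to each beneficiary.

Yevgeni: $5,040,000; Isolde: $900,000; Wiremu: $900,000; Zane: $900,000; Torin: $900,000; Carmen: $900,000; Rosa: $900,000; Maeve: $900,000; Quentin: $2,100,000

Yevgeni takes three-eighths of $13,440,000 = $5,040,000. The remaining $8,400,000 passes to the descendants.
The descendants' portion ($8,400,000) is divided at the children's generation into 4 shares of $2,100,000. Quentin takes $2,100,000. The 3 shares of the deceased (Mateus, Lena, and Hollis) are combined into a pool of $6,300,000.
That pool ($6,300,000) is divided at the grandchildren's generation equally among Isolde, Wiremu, Zane, Torin, Carmen, Rosa, and Maeve: $900,000 each.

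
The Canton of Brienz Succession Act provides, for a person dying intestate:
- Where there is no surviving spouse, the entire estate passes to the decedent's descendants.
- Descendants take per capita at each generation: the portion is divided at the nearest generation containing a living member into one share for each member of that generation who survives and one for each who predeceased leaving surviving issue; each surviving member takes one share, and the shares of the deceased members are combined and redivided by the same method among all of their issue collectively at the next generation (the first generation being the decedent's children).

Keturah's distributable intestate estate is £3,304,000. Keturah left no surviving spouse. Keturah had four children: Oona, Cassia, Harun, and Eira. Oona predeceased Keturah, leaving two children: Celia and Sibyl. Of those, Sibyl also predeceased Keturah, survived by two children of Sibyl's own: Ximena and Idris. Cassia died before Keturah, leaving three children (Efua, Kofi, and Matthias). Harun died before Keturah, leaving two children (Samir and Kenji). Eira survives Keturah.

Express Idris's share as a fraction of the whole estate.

The entire £3,304,000 passes to the descendants.
That amount (£3,304,000) is divided at the children's generation into 4 shares of £826,000. Eira takes £826,000. The 3 shares of the deceased (Oona, Cassia, and Harun) are combined into a pool of £2,478,000.
That pool (£2,478,000) is divided at the grandchildren's generation into 7 shares of £354,000. Celia, Efua, Kofi, Matthias, Samir, and Kenji each take £354,000. The remaining share for the deceased Sibyl (£354,000) is carried to the next generation.
That pool (£354,000) is divided at the great-grandchildren's generation equally among Ximena and Idris: £177,000 each.

Idris receives 3/56 of the estate.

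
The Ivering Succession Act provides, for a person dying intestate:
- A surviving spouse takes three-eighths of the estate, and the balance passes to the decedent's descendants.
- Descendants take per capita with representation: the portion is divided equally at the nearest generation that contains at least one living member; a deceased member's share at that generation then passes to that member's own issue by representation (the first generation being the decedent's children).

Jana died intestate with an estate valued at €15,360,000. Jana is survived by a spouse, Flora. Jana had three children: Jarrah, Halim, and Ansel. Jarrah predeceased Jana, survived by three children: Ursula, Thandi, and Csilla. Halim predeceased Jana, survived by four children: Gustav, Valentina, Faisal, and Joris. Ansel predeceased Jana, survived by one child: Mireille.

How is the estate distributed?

Flora: €5,760,000; Ursula: €1,200,000; Thandi: €1,200,000; Csilla: €1,200,000; Gustav: €1,200,000; Valentina: €1,200,000; Faisal: €1,200,000; Joris: €1,200,000; Mireille: €1,200,000

Flora takes three-eighths of €15,360,000 = €5,760,000. The remaining €9,600,000 passes to the descendants.
No child survives, so the initial division is made at the grandchildren's generation.
The descendants' portion (€9,600,000) is divided into 8 shares of €1,200,000: Ursula, Thandi, Csilla, Gustav, Valentina, Faisal, Joris, and Mireille each take €1,200,000.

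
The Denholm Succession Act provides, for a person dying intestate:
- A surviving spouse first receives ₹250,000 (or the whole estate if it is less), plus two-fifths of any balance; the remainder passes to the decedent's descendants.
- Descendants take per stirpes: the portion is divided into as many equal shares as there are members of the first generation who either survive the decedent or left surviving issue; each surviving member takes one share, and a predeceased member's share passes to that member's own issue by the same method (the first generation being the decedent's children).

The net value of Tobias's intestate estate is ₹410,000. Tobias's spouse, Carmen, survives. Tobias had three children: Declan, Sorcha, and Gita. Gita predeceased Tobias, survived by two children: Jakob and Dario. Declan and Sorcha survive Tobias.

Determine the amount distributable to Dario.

Dario receives ₹16,000.

Carmen first takes ₹250,000, leaving a balance of ₹160,000. Carmen then takes two-fifths of the balance (₹64,000), for a total of ₹314,000. The remaining ₹96,000 passes to the descendants.
The descendants' portion (₹96,000) is divided into 3 shares of ₹32,000: Declan and Sorcha each take ₹32,000; Gita's ₹32,000 share passes to Gita's issue.
Gita's share (₹32,000) is divided into 2 shares of ₹16,000: Jakob and Dario each take ₹16,000.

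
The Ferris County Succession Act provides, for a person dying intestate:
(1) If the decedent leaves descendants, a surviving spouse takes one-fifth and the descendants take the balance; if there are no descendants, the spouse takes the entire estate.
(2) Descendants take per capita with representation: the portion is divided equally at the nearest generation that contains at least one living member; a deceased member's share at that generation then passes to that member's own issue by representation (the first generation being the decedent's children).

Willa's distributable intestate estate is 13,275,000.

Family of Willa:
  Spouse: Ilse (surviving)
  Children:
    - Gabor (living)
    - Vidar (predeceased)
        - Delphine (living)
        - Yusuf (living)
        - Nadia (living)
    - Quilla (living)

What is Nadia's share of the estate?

Nadia receives 1,180,000.

Ilse takes one-fifth of 13,275,000 = 2,655,000. The remaining 10,620,000 passes to the descendants.
The descendants' portion (10,620,000) is divided into 3 shares of 3,540,000: Gabor and Quilla each take 3,540,000; Vidar's 3,540,000 share passes to Vidar's issue.
Vidar's share (3,540,000) is divided into 3 shares of 1,180,000: Delphine, Yusuf, and Nadia each take 1,180,000.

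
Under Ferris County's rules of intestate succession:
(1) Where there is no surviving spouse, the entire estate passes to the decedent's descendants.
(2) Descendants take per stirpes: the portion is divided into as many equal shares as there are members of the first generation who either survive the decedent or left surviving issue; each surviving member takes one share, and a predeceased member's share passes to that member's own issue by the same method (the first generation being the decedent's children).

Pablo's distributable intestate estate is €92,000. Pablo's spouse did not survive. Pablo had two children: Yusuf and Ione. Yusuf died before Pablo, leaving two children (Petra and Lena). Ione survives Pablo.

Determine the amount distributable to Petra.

The entire €92,000 passes to the descendants.
That amount (€92,000) is divided into 2 shares of €46,000: Ione takes €46,000; Yusuf's €46,000 share passes to Yusuf's issue.
Yusuf's share (€46,000) is divided into 2 shares of €23,000: Petra and Lena each take €23,000.

Petra receives €23,000.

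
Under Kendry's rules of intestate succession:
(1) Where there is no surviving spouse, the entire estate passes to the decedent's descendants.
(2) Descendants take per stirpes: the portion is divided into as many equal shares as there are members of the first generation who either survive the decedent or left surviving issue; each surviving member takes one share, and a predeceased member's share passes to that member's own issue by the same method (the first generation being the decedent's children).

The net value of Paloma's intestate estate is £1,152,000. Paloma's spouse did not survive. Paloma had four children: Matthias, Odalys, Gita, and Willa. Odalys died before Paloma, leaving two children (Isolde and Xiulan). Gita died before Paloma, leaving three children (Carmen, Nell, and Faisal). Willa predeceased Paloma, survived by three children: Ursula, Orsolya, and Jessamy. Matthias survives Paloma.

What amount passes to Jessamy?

The entire £1,152,000 passes to the descendants.
That amount (£1,152,000) is divided into 4 shares of £288,000: Matthias takes £288,000; Odalys's £288,000 share passes to Odalys's issue; Gita's £288,000 share passes to Gita's issue; Willa's £288,000 share passes to Willa's issue.
Odalys's share (£288,000) is divided into 2 shares of £144,000: Isolde and Xiulan each take £144,000.
Gita's share (£288,000) is divided into 3 shares of £96,000: Carmen, Nell, and Faisal each take £96,000.
Willa's share (£288,000) is divided into 3 shares of £96,000: Ursula, Orsolya, and Jessamy each take £96,000.

Jessamy receives £96,000.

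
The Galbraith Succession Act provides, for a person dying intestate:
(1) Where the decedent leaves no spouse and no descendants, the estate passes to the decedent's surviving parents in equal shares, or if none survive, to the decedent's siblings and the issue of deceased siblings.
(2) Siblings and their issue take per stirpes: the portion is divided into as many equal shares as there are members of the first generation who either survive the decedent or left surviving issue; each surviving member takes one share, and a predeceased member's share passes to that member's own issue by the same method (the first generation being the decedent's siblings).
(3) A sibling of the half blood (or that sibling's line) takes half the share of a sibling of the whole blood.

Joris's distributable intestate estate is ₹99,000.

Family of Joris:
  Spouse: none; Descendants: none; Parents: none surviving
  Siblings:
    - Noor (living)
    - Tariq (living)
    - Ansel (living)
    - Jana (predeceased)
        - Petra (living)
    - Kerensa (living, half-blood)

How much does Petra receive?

Petra receives ₹22,000.

The entire ₹99,000 passes to the siblings and their issue.
Counting each half-blood sibling's line as half a unit, there are 9/2 units in ₹99,000, so one unit is ₹22,000. Whole-blood lines (Noor, Tariq, Ansel, and Jana) take ₹22,000 each; half-blood lines (Kerensa) take ₹11,000 each.
Jana's share (₹22,000) passes entirely to Petra.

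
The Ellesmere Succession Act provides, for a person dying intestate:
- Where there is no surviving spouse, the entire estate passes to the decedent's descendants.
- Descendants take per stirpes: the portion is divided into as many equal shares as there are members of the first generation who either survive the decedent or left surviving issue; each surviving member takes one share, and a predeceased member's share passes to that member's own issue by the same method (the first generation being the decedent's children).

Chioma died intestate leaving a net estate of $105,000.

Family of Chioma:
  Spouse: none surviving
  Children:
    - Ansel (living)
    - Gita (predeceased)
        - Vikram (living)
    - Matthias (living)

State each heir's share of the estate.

The entire $105,000 passes to the descendants.
That amount ($105,000) is divided into 3 shares of $35,000: Ansel and Matthias each take $35,000; Gita's $35,000 share passes to Gita's issue.
Gita's share ($35,000) passes entirely to Vikram.

Ansel: $35,000; Vikram: $35,000; Matthias: $35,000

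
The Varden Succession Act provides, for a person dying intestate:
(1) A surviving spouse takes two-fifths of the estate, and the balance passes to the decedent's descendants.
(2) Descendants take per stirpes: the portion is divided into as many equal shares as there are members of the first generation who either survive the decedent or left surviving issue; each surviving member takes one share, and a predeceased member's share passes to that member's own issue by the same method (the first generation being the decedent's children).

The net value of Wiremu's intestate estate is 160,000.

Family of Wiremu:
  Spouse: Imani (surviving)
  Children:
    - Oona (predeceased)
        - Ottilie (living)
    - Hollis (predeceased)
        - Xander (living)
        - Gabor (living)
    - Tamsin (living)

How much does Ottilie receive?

Imani takes two-fifths of 160,000 = 64,000. The remaining 96,000 passes to the descendants.
The descendants' portion (96,000) is divided into 3 shares of 32,000: Tamsin takes 32,000; Oona's 32,000 share passes to Oona's issue; Hollis's 32,000 share passes to Hollis's issue.
Oona's share (32,000) passes entirely to Ottilie.
Hollis's share (32,000) is divided into 2 shares of 16,000: Xander and Gabor each take 16,000.

Ottilie receives 32,000.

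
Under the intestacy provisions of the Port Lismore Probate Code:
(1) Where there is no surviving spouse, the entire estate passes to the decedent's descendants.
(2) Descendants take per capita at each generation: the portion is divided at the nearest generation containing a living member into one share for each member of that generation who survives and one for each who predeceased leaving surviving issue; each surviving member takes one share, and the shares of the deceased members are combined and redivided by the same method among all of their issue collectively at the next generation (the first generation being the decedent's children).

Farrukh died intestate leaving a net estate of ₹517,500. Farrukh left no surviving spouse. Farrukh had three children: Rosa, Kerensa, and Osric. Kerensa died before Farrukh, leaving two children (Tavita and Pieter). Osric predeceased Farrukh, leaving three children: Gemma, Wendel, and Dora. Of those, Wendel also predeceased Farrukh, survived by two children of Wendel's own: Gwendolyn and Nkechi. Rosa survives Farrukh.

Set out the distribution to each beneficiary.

Rosa: ₹172,500; Tavita: ₹69,000; Pieter: ₹69,000; Gemma: ₹69,000; Gwendolyn: ₹34,500; Nkechi: ₹34,500; Dora: ₹69,000

The entire ₹517,500 passes to the descendants.
That amount (₹517,500) is divided at the children's generation into 3 shares of ₹172,500. Rosa takes ₹172,500. The 2 shares of the deceased (Kerensa and Osric) are combined into a pool of ₹345,000.
That pool (₹345,000) is divided at the grandchildren's generation into 5 shares of ₹69,000. Tavita, Pieter, Gemma, and Dora each take ₹69,000. The remaining share for the deceased Wendel (₹69,000) is carried to the next generation.
That pool (₹69,000) is divided at the great-grandchildren's generation equally among Gwendolyn and Nkechi: ₹34,500 each.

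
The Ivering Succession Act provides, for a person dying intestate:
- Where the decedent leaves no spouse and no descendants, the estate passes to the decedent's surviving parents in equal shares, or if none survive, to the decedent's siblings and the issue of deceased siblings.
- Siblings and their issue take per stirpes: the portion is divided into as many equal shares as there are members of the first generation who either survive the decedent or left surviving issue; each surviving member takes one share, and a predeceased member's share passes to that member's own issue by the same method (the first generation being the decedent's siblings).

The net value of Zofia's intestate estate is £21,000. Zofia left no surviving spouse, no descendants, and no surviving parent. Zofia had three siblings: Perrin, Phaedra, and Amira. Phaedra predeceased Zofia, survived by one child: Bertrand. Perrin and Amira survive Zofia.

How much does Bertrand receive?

The entire £21,000 passes to the siblings and their issue.
That amount (£21,000) is divided into 3 shares of £7,000: Perrin and Amira each take £7,000; Phaedra's £7,000 share passes to Phaedra's issue.
Phaedra's share (£7,000) passes entirely to Bertrand.

Bertrand receives £7,000.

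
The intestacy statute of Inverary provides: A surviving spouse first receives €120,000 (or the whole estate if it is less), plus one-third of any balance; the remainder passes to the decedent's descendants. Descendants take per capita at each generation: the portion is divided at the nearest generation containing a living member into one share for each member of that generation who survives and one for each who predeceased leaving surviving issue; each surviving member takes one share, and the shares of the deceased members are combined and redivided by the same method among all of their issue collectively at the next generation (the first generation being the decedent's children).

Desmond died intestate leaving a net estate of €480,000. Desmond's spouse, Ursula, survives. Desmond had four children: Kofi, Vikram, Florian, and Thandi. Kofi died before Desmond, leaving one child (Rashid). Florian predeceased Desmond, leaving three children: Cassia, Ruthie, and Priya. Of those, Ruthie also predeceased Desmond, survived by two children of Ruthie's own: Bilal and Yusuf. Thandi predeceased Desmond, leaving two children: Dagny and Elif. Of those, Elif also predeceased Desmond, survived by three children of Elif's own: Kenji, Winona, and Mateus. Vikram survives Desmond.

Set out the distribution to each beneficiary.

Ursula: €240,000; Rashid: €30,000; Vikram: €60,000; Cassia: €30,000; Bilal: €12,000; Yusuf: €12,000; Priya: €30,000; Dagny: €30,000; Kenji: €12,000; Winona: €12,000; Mateus: €12,000

Ursula first takes €120,000, leaving a balance of €360,000. Ursula then takes one-third of the balance (€120,000), for a total of €240,000. The remaining €240,000 passes to the descendants.
The descendants' portion (€240,000) is divided at the children's generation into 4 shares of €60,000. Vikram takes €60,000. The 3 shares of the deceased (Kofi, Florian, and Thandi) are combined into a pool of €180,000.
That pool (€180,000) is divided at the grandchildren's generation into 6 shares of €30,000. Rashid, Cassia, Priya, and Dagny each take €30,000. The 2 shares of the deceased (Ruthie and Elif) are combined into a pool of €60,000.
That pool (€60,000) is divided at the great-grandchildren's generation equally among Bilal, Yusuf, Kenji, Winona, and Mateus: €12,000 each.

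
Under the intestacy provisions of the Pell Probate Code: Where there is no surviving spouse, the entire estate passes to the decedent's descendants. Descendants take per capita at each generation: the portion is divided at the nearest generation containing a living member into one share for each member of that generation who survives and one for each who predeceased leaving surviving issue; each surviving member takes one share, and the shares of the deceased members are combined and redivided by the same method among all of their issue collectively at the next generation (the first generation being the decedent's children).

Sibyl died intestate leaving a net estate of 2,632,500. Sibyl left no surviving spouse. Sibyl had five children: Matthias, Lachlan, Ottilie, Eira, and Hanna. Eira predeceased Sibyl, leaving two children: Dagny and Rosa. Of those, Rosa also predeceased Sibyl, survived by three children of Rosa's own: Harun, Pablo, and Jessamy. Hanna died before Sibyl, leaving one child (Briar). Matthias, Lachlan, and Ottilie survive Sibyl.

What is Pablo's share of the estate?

Pablo receives 117,000.

The entire 2,632,500 passes to the descendants.
That amount (2,632,500) is divided at the children's generation into 5 shares of 526,500. Matthias, Lachlan, and Ottilie each take 526,500. The 2 shares of the deceased (Eira and Hanna) are combined into a pool of 1,053,000.
That pool (1,053,000) is divided at the grandchildren's generation into 3 shares of 351,000. Dagny and Briar each take 351,000. The remaining share for the deceased Rosa (351,000) is carried to the next generation.
That pool (351,000) is divided at the great-grandchildren's generation equally among Harun, Pablo, and Jessamy: 117,000 each.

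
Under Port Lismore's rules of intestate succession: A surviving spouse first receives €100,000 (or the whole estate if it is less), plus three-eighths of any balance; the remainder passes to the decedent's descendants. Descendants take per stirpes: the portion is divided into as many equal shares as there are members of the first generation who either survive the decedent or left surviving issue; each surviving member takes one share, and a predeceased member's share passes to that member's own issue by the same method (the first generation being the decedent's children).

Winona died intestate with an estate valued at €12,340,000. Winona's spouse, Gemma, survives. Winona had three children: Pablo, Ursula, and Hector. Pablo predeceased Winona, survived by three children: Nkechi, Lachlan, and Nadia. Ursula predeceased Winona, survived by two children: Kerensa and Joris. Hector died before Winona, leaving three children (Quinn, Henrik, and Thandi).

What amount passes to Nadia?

Nadia receives €850,000.

Gemma first takes €100,000, leaving a balance of €12,240,000. Gemma then takes three-eighths of the balance (€4,590,000), for a total of €4,690,000. The remaining €7,650,000 passes to the descendants.
The descendants' portion (€7,650,000) is divided into 3 shares of €2,550,000: Pablo's €2,550,000 share passes to Pablo's issue; Ursula's €2,550,000 share passes to Ursula's issue; Hector's €2,550,000 share passes to Hector's issue.
Pablo's share (€2,550,000) is divided into 3 shares of €850,000: Nkechi, Lachlan, and Nadia each take €850,000.
Ursula's share (€2,550,000) is divided into 2 shares of €1,275,000: Kerensa and Joris each take €1,275,000.
Hector's share (€2,550,000) is divided into 3 shares of €850,000: Quinn, Henrik, and Thandi each take €850,000.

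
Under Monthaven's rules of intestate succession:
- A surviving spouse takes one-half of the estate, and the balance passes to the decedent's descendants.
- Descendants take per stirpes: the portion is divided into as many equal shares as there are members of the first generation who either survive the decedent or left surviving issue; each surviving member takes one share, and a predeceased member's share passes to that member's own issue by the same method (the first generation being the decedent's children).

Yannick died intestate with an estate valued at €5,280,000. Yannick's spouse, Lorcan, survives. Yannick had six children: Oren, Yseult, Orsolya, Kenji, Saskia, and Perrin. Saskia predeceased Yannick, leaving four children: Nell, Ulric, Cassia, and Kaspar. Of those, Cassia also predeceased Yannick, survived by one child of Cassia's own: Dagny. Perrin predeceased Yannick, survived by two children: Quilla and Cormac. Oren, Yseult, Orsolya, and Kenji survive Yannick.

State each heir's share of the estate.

Lorcan: €2,640,000; Oren: €440,000; Yseult: €440,000; Orsolya: €440,000; Kenji: €440,000; Nell: €110,000; Ulric: €110,000; Dagny: €110,000; Kaspar: €110,000; Quilla: €220,000; Cormac: €220,000

Lorcan takes one-half of €5,280,000 = €2,640,000. The remaining €2,640,000 passes to the descendants.
The descendants' portion (€2,640,000) is divided into 6 shares of €440,000: Oren, Yseult, Orsolya, and Kenji each take €440,000; Saskia's €440,000 share passes to Saskia's issue; Perrin's €440,000 share passes to Perrin's issue.
Saskia's share (€440,000) is divided into 4 shares of €110,000: Nell, Ulric, and Kaspar each take €110,000; Cassia's €110,000 share passes to Cassia's issue.
Cassia's share (€110,000) passes entirely to Dagny.
Perrin's share (€440,000) is divided into 2 shares of €220,000: Quilla and Cormac each take €220,000.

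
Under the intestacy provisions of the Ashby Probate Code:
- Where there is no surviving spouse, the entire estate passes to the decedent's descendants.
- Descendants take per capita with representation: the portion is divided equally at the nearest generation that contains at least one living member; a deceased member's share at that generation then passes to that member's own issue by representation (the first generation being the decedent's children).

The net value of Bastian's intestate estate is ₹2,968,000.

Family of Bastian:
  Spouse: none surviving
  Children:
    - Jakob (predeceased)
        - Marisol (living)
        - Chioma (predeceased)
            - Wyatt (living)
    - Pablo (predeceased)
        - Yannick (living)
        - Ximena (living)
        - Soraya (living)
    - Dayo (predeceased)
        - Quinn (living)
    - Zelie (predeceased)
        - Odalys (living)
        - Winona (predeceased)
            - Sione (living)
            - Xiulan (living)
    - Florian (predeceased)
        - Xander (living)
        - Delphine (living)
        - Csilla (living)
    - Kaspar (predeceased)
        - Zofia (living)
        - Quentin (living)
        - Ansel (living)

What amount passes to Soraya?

Soraya receives ₹212,000.

The entire ₹2,968,000 passes to the descendants.
No child survives, so the initial division is made at the grandchildren's generation.
That amount (₹2,968,000) is divided into 14 shares of ₹212,000: Marisol, Yannick, Ximena, Soraya, Quinn, Odalys, Xander, Delphine, Csilla, Zofia, Quentin, and Ansel each take ₹212,000; Chioma's ₹212,000 share passes to Chioma's issue; Winona's ₹212,000 share passes to Winona's issue.
Chioma's share (₹212,000) passes entirely to Wyatt.
Winona's share (₹212,000) is divided into 2 shares of ₹106,000: Sione and Xiulan each take ₹106,000.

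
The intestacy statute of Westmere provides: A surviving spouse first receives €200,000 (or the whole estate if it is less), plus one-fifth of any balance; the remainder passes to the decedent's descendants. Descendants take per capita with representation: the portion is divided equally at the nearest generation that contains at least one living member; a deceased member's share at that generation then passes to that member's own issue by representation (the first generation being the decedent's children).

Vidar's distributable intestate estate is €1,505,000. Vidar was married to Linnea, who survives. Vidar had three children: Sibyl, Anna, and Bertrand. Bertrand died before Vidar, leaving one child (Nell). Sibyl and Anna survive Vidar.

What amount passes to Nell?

Nell receives €348,000.

Linnea first takes €200,000, leaving a balance of €1,305,000. Linnea then takes one-fifth of the balance (€261,000), for a total of €461,000. The remaining €1,044,000 passes to the descendants.
The descendants' portion (€1,044,000) is divided into 3 shares of €348,000: Sibyl and Anna each take €348,000; Bertrand's €348,000 share passes to Bertrand's issue.
Bertrand's share (€348,000) passes entirely to Nell.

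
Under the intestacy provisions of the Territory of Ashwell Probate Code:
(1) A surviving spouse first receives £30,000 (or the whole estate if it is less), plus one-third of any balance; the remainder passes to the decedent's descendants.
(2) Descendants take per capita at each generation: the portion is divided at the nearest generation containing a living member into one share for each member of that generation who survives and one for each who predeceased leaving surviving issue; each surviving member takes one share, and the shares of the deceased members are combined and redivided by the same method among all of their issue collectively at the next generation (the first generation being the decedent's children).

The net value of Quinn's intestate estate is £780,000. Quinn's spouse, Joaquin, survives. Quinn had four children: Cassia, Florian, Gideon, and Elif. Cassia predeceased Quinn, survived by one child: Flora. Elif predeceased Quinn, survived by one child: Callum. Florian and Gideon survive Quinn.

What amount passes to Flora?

Joaquin first takes £30,000, leaving a balance of £750,000. Joaquin then takes one-third of the balance (£250,000), for a total of £280,000. The remaining £500,000 passes to the descendants.
The descendants' portion (£500,000) is divided at the children's generation into 4 shares of £125,000. Florian and Gideon each take £125,000. The 2 shares of the deceased (Cassia and Elif) are combined into a pool of £250,000.
That pool (£250,000) is divided at the grandchildren's generation equally among Flora and Callum: £125,000 each.

Flora receives £125,000.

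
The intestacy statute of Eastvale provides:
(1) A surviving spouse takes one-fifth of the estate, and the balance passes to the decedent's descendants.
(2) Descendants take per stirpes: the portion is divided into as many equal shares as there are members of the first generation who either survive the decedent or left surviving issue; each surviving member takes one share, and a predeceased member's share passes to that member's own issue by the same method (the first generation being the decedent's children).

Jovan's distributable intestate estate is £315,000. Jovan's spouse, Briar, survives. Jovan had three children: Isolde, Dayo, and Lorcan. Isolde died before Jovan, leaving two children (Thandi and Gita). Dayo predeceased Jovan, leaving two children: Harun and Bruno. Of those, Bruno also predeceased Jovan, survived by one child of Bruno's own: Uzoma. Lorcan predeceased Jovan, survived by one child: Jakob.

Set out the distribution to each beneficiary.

Briar takes one-fifth of £315,000 = £63,000. The remaining £252,000 passes to the descendants.
The descendants' portion (£252,000) is divided into 3 shares of £84,000: Isolde's £84,000 share passes to Isolde's issue; Dayo's £84,000 share passes to Dayo's issue; Lorcan's £84,000 share passes to Lorcan's issue.
Isolde's share (£84,000) is divided into 2 shares of £42,000: Thandi and Gita each take £42,000.
Dayo's share (£84,000) is divided into 2 shares of £42,000: Harun takes £42,000; Bruno's £42,000 share passes to Bruno's issue.
Bruno's share (£42,000) passes entirely to Uzoma.
Lorcan's share (£84,000) passes entirely to Jakob.

Briar: £63,000; Thandi: £42,000; Gita: £42,000; Harun: £42,000; Uzoma: £42,000; Jakob: £84,000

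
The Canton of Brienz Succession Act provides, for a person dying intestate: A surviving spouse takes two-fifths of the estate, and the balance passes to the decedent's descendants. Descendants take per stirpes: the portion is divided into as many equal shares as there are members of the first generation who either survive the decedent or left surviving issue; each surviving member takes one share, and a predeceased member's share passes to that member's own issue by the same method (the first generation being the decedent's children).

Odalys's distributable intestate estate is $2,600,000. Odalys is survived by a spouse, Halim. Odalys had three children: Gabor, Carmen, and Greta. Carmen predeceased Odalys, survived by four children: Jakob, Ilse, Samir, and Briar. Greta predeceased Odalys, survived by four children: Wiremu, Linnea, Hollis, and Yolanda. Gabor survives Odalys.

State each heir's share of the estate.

Halim: $1,040,000; Gabor: $520,000; Jakob: $130,000; Ilse: $130,000; Samir: $130,000; Briar: $130,000; Wiremu: $130,000; Linnea: $130,000; Hollis: $130,000; Yolanda: $130,000

Halim takes two-fifths of $2,600,000 = $1,040,000. The remaining $1,560,000 passes to the descendants.
The descendants' portion ($1,560,000) is divided into 3 shares of $520,000: Gabor takes $520,000; Carmen's $520,000 share passes to Carmen's issue; Greta's $520,000 share passes to Greta's issue.
Carmen's share ($520,000) is divided into 4 shares of $130,000: Jakob, Ilse, Samir, and Briar each take $130,000.
Greta's share ($520,000) is divided into 4 shares of $130,000: Wiremu, Linnea, Hollis, and Yolanda each take $130,000.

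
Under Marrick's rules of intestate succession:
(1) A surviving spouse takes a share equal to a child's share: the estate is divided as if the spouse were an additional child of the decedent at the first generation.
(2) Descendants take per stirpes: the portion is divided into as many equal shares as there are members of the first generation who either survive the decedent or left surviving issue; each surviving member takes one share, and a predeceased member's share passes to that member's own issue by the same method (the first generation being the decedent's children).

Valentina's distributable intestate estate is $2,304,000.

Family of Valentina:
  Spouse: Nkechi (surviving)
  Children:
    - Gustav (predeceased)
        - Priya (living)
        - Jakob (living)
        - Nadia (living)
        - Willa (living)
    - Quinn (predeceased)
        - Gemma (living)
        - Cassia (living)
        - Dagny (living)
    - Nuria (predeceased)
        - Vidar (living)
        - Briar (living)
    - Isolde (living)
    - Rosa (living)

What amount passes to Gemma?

The spouse counts as an additional share at the children's level, so there are 6 primary shares of $384,000. Nkechi takes one such share ($384,000).
The children's combined portion ($1,920,000) is divided into 5 shares of $384,000: Isolde and Rosa each take $384,000; Gustav's $384,000 share passes to Gustav's issue; Quinn's $384,000 share passes to Quinn's issue; Nuria's $384,000 share passes to Nuria's issue.
Gustav's share ($384,000) is divided into 4 shares of $96,000: Priya, Jakob, Nadia, and Willa each take $96,000.
Quinn's share ($384,000) is divided into 3 shares of $128,000: Gemma, Cassia, and Dagny each take $128,000.
Nuria's share ($384,000) is divided into 2 shares of $192,000: Vidar and Briar each take $192,000.

Gemma receives $128,000.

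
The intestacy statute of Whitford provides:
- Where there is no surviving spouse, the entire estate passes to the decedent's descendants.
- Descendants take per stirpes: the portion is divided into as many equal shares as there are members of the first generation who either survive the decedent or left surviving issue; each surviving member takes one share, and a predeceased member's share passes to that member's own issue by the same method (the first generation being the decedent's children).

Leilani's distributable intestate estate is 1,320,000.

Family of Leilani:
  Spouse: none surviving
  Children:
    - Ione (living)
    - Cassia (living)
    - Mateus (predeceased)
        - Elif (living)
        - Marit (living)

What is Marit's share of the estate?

The entire 1,320,000 passes to the descendants.
That amount (1,320,000) is divided into 3 shares of 440,000: Ione and Cassia each take 440,000; Mateus's 440,000 share passes to Mateus's issue.
Mateus's share (440,000) is divided into 2 shares of 220,000: Elif and Marit each take 220,000.

Marit receives 220,000.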